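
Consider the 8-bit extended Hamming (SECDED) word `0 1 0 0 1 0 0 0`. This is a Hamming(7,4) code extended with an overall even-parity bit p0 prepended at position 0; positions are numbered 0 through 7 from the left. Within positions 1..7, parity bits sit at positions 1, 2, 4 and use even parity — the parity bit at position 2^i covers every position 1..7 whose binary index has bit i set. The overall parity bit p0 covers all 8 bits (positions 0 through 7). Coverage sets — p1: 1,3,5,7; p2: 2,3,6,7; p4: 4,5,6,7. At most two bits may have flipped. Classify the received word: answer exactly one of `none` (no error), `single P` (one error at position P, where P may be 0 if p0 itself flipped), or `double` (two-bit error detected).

double

s1: b1⊕b3⊕b5⊕b7 = 1⊕0⊕0⊕0 = 1
s2: b2⊕b3⊕b6⊕b7 = 0⊕0⊕0⊕0 = 0
s4: b4⊕b5⊕b6⊕b7 = 1⊕0⊕0⊕0 = 1
Syndrome (s4...s1) = 101 → position 5.
Overall parity (XOR of all 8 bits, including p0): 0⊕1⊕0⊕0⊕1⊕0⊕0⊕0 = 0
Overall=0, syndrome position=5 → double-bit error detected (uncorrectable).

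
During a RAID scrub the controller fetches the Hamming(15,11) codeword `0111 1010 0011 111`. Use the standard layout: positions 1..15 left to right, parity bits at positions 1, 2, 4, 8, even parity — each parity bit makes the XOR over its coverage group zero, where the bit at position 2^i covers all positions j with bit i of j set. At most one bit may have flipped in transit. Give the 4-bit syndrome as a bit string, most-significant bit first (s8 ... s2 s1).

1100

s1: b1⊕b3⊕b5⊕b7⊕b9⊕b11⊕b13⊕b15 = 0⊕1⊕1⊕1⊕0⊕1⊕1⊕1 = 0
s2: b2⊕b3⊕b6⊕b7⊕b10⊕b11⊕b14⊕b15 = 1⊕1⊕0⊕1⊕0⊕1⊕1⊕1 = 0
s4: b4⊕b5⊕b6⊕b7⊕b12⊕b13⊕b14⊕b15 = 1⊕1⊕0⊕1⊕1⊕1⊕1⊕1 = 1
s8: b8⊕b9⊕b10⊕b11⊕b12⊕b13⊕b14⊕b15 = 0⊕0⊕0⊕1⊕1⊕1⊕1⊕1 = 1
Syndrome (s8...s1) = 1100 → position 12.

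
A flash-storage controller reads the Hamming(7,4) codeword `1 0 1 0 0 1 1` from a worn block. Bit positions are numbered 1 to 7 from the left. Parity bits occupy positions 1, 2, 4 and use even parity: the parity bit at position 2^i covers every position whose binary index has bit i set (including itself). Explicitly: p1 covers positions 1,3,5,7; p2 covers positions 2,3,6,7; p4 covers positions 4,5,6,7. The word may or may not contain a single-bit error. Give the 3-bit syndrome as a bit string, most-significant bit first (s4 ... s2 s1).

s1: b1⊕b3⊕b5⊕b7 = 1⊕1⊕0⊕1 = 1
s2: b2⊕b3⊕b6⊕b7 = 0⊕1⊕1⊕1 = 1
s4: b4⊕b5⊕b6⊕b7 = 0⊕0⊕1⊕1 = 0
Syndrome (s4...s1) = 011 → position 3.

011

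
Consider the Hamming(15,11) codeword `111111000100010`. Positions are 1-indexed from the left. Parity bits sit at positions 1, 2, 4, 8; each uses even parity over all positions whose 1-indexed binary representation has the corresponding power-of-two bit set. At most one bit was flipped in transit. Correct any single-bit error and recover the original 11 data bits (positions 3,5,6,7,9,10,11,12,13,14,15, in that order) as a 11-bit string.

s1: b1⊕b3⊕b5⊕b7⊕b9⊕b11⊕b13⊕b15 = 1⊕1⊕1⊕0⊕0⊕0⊕0⊕0 = 1
s2: b2⊕b3⊕b6⊕b7⊕b10⊕b11⊕b14⊕b15 = 1⊕1⊕1⊕0⊕1⊕0⊕1⊕0 = 1
s4: b4⊕b5⊕b6⊕b7⊕b12⊕b13⊕b14⊕b15 = 1⊕1⊕1⊕0⊕0⊕0⊕1⊕0 = 0
s8: b8⊕b9⊕b10⊕b11⊕b12⊕b13⊕b14⊕b15 = 0⊕0⊕1⊕0⊕0⊕0⊕1⊕0 = 0
Syndrome (s8...s1) = 0011 → position 3.
Flip bit 3: corrected codeword = 110111000100010
Data bits at positions 3,5,6,7,9,10,11,12,13,14,15: 01100100010

01100100010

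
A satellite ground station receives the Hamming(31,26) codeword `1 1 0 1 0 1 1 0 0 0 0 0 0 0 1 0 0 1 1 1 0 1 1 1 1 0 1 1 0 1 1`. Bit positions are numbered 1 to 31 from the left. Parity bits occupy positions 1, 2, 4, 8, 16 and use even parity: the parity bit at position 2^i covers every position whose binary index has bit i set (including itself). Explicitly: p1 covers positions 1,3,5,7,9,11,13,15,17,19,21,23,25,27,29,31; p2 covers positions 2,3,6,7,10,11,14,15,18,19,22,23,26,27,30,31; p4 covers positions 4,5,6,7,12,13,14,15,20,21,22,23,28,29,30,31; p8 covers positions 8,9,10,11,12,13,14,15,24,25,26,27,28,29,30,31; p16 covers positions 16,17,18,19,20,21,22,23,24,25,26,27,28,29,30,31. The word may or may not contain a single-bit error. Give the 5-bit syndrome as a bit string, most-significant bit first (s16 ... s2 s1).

11010

s1: b1⊕b3⊕b5⊕b7⊕b9⊕b11⊕b13⊕b15⊕b17⊕b19⊕b21⊕b23⊕b25⊕b27⊕b29⊕b31 = 1⊕0⊕0⊕1⊕0⊕0⊕0⊕1⊕0⊕1⊕0⊕1⊕1⊕1⊕0⊕1 = 0
s2: b2⊕b3⊕b6⊕b7⊕b10⊕b11⊕b14⊕b15⊕b18⊕b19⊕b22⊕b23⊕b26⊕b27⊕b30⊕b31 = 1⊕0⊕1⊕1⊕0⊕0⊕0⊕1⊕1⊕1⊕1⊕1⊕0⊕1⊕1⊕1 = 1
s4: b4⊕b5⊕b6⊕b7⊕b12⊕b13⊕b14⊕b15⊕b20⊕b21⊕b22⊕b23⊕b28⊕b29⊕b30⊕b31 = 1⊕0⊕1⊕1⊕0⊕0⊕0⊕1⊕1⊕0⊕1⊕1⊕1⊕0⊕1⊕1 = 0
s8: b8⊕b9⊕b10⊕b11⊕b12⊕b13⊕b14⊕b15⊕b24⊕b25⊕b26⊕b27⊕b28⊕b29⊕b30⊕b31 = 0⊕0⊕0⊕0⊕0⊕0⊕0⊕1⊕1⊕1⊕0⊕1⊕1⊕0⊕1⊕1 = 1
s16: b16⊕b17⊕b18⊕b19⊕b20⊕b21⊕b22⊕b23⊕b24⊕b25⊕b26⊕b27⊕b28⊕b29⊕b30⊕b31 = 0⊕0⊕1⊕1⊕1⊕0⊕1⊕1⊕1⊕1⊕0⊕1⊕1⊕0⊕1⊕1 = 1
Syndrome (s16...s1) = 11010 → position 26.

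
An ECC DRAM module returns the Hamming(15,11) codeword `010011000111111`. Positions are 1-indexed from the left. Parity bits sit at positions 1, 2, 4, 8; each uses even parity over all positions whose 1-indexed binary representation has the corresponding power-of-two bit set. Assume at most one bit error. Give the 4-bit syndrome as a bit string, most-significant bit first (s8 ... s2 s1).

s1: b1⊕b3⊕b5⊕b7⊕b9⊕b11⊕b13⊕b15 = 0⊕0⊕1⊕0⊕0⊕1⊕1⊕1 = 0
s2: b2⊕b3⊕b6⊕b7⊕b10⊕b11⊕b14⊕b15 = 1⊕0⊕1⊕0⊕1⊕1⊕1⊕1 = 0
s4: b4⊕b5⊕b6⊕b7⊕b12⊕b13⊕b14⊕b15 = 0⊕1⊕1⊕0⊕1⊕1⊕1⊕1 = 0
s8: b8⊕b9⊕b10⊕b11⊕b12⊕b13⊕b14⊕b15 = 0⊕0⊕1⊕1⊕1⊕1⊕1⊕1 = 0
Syndrome (s8...s1) = 0000 → position 0 (no error).

0000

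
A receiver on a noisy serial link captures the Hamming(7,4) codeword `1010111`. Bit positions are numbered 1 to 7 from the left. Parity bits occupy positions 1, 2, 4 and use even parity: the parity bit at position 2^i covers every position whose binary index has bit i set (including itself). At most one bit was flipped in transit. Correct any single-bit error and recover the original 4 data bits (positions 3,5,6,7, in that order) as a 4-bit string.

1101

s1: b1⊕b3⊕b5⊕b7 = 1⊕1⊕1⊕1 = 0
s2: b2⊕b3⊕b6⊕b7 = 0⊕1⊕1⊕1 = 1
s4: b4⊕b5⊕b6⊕b7 = 0⊕1⊕1⊕1 = 1
Syndrome (s4...s1) = 110 → position 6.
Flip bit 6: corrected codeword = 1010101
Data bits at positions 3,5,6,7: 1101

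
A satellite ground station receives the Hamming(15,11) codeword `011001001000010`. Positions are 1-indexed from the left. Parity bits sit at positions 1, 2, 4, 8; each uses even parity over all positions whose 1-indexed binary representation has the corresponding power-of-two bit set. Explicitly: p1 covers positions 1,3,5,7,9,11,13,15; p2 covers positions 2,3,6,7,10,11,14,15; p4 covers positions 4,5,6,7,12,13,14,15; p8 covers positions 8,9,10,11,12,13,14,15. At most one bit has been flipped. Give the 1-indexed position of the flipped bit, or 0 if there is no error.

s1: b1⊕b3⊕b5⊕b7⊕b9⊕b11⊕b13⊕b15 = 0⊕1⊕0⊕0⊕1⊕0⊕0⊕0 = 0
s2: b2⊕b3⊕b6⊕b7⊕b10⊕b11⊕b14⊕b15 = 1⊕1⊕1⊕0⊕0⊕0⊕1⊕0 = 0
s4: b4⊕b5⊕b6⊕b7⊕b12⊕b13⊕b14⊕b15 = 0⊕0⊕1⊕0⊕0⊕0⊕1⊕0 = 0
s8: b8⊕b9⊕b10⊕b11⊕b12⊕b13⊕b14⊕b15 = 0⊕1⊕0⊕0⊕0⊕0⊕1⊕0 = 0
Syndrome (s8...s1) = 0000 → position 0 (no error).

0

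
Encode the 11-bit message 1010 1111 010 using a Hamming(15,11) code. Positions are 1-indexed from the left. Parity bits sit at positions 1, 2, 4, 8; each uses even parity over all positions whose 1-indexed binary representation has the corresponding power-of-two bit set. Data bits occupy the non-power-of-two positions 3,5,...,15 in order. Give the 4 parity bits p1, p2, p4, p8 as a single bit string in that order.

1111

Place data bits at non-power-of-two positions: b3=1, b5=0, b6=1, b7=0, b9=1, b10=1, b11=1, b12=1, b13=0, b14=1, b15=0.
p1 = XOR of data positions {3,5,7,9,11,13,15} = 1⊕0⊕0⊕1⊕1⊕0⊕0 = 1
p2 = XOR of data positions {3,6,7,10,11,14,15} = 1⊕1⊕0⊕1⊕1⊕1⊕0 = 1
p4 = XOR of data positions {5,6,7,12,13,14,15} = 0⊕1⊕0⊕1⊕0⊕1⊕0 = 1
p8 = XOR of data positions {9,10,11,12,13,14,15} = 1⊕1⊕1⊕1⊕0⊕1⊕0 = 1
Parity bits p1,p2,p4,p8 = 1111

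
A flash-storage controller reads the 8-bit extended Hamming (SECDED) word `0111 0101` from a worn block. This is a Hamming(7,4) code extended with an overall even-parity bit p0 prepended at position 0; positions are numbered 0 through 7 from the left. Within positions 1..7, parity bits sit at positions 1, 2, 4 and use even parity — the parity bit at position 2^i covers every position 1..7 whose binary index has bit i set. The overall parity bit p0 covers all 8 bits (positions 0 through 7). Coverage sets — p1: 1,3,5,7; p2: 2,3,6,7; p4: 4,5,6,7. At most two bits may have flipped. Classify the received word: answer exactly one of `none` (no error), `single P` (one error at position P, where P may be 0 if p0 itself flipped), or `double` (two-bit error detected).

single 2

s1: b1⊕b3⊕b5⊕b7 = 1⊕1⊕1⊕1 = 0
s2: b2⊕b3⊕b6⊕b7 = 1⊕1⊕0⊕1 = 1
s4: b4⊕b5⊕b6⊕b7 = 0⊕1⊕0⊕1 = 0
Syndrome (s4...s1) = 010 → position 2.
Overall parity (XOR of all 8 bits, including p0): 0⊕1⊕1⊕1⊕0⊕1⊕0⊕1 = 1
Overall=1, syndrome position=2 → single-bit error at position 2.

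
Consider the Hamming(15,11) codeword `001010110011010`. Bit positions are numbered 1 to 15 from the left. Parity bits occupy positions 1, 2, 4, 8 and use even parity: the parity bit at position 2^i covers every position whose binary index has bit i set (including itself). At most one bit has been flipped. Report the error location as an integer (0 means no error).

s1: b1⊕b3⊕b5⊕b7⊕b9⊕b11⊕b13⊕b15 = 0⊕1⊕1⊕1⊕0⊕1⊕0⊕0 = 0
s2: b2⊕b3⊕b6⊕b7⊕b10⊕b11⊕b14⊕b15 = 0⊕1⊕0⊕1⊕0⊕1⊕1⊕0 = 0
s4: b4⊕b5⊕b6⊕b7⊕b12⊕b13⊕b14⊕b15 = 0⊕1⊕0⊕1⊕1⊕0⊕1⊕0 = 0
s8: b8⊕b9⊕b10⊕b11⊕b12⊕b13⊕b14⊕b15 = 1⊕0⊕0⊕1⊕1⊕0⊕1⊕0 = 0
Syndrome (s8...s1) = 0000 → position 0 (no error).

0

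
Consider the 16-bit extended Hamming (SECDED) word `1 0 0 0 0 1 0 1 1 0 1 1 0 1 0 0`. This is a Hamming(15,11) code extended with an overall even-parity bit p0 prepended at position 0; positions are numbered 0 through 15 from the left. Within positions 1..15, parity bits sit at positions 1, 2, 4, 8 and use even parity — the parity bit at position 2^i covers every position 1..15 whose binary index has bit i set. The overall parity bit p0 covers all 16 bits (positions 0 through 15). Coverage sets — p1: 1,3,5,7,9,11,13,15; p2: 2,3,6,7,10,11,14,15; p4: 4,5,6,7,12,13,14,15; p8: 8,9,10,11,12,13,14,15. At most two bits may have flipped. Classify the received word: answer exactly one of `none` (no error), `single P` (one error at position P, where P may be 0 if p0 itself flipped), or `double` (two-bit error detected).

single 6

s1: b1⊕b3⊕b5⊕b7⊕b9⊕b11⊕b13⊕b15 = 0⊕0⊕1⊕1⊕0⊕1⊕1⊕0 = 0
s2: b2⊕b3⊕b6⊕b7⊕b10⊕b11⊕b14⊕b15 = 0⊕0⊕0⊕1⊕1⊕1⊕0⊕0 = 1
s4: b4⊕b5⊕b6⊕b7⊕b12⊕b13⊕b14⊕b15 = 0⊕1⊕0⊕1⊕0⊕1⊕0⊕0 = 1
s8: b8⊕b9⊕b10⊕b11⊕b12⊕b13⊕b14⊕b15 = 1⊕0⊕1⊕1⊕0⊕1⊕0⊕0 = 0
Syndrome (s8...s1) = 0110 → position 6.
Overall parity (XOR of all 16 bits, including p0): 1⊕0⊕0⊕0⊕0⊕1⊕0⊕1⊕1⊕0⊕1⊕1⊕0⊕1⊕0⊕0 = 1
Overall=1, syndrome position=6 → single-bit error at position 6.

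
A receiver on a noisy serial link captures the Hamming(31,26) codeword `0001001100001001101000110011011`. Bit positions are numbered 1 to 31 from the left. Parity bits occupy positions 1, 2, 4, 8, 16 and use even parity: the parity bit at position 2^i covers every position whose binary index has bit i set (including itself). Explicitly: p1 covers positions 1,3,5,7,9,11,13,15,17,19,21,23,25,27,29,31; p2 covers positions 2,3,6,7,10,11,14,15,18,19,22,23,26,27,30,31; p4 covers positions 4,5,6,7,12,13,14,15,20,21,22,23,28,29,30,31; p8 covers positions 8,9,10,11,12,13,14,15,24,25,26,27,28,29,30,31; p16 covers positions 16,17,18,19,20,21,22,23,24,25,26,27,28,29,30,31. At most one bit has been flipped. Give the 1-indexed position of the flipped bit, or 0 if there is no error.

29

s1: b1⊕b3⊕b5⊕b7⊕b9⊕b11⊕b13⊕b15⊕b17⊕b19⊕b21⊕b23⊕b25⊕b27⊕b29⊕b31 = 0⊕0⊕0⊕1⊕0⊕0⊕1⊕0⊕1⊕1⊕0⊕1⊕0⊕1⊕0⊕1 = 1
s2: b2⊕b3⊕b6⊕b7⊕b10⊕b11⊕b14⊕b15⊕b18⊕b19⊕b22⊕b23⊕b26⊕b27⊕b30⊕b31 = 0⊕0⊕0⊕1⊕0⊕0⊕0⊕0⊕0⊕1⊕0⊕1⊕0⊕1⊕1⊕1 = 0
s4: b4⊕b5⊕b6⊕b7⊕b12⊕b13⊕b14⊕b15⊕b20⊕b21⊕b22⊕b23⊕b28⊕b29⊕b30⊕b31 = 1⊕0⊕0⊕1⊕0⊕1⊕0⊕0⊕0⊕0⊕0⊕1⊕1⊕0⊕1⊕1 = 1
s8: b8⊕b9⊕b10⊕b11⊕b12⊕b13⊕b14⊕b15⊕b24⊕b25⊕b26⊕b27⊕b28⊕b29⊕b30⊕b31 = 1⊕0⊕0⊕0⊕0⊕1⊕0⊕0⊕1⊕0⊕0⊕1⊕1⊕0⊕1⊕1 = 1
s16: b16⊕b17⊕b18⊕b19⊕b20⊕b21⊕b22⊕b23⊕b24⊕b25⊕b26⊕b27⊕b28⊕b29⊕b30⊕b31 = 1⊕1⊕0⊕1⊕0⊕0⊕0⊕1⊕1⊕0⊕0⊕1⊕1⊕0⊕1⊕1 = 1
Syndrome (s16...s1) = 11101 → position 29.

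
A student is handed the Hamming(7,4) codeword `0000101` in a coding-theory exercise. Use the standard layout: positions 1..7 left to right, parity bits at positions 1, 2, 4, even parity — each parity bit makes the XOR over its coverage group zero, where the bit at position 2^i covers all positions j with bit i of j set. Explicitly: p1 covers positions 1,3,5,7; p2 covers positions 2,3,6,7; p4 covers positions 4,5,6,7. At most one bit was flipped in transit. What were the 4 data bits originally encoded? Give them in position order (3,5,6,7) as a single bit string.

0101

s1: b1⊕b3⊕b5⊕b7 = 0⊕0⊕1⊕1 = 0
s2: b2⊕b3⊕b6⊕b7 = 0⊕0⊕0⊕1 = 1
s4: b4⊕b5⊕b6⊕b7 = 0⊕1⊕0⊕1 = 0
Syndrome (s4...s1) = 010 → position 2.
Flip bit 2: corrected codeword = 0100101
Data bits at positions 3,5,6,7: 0101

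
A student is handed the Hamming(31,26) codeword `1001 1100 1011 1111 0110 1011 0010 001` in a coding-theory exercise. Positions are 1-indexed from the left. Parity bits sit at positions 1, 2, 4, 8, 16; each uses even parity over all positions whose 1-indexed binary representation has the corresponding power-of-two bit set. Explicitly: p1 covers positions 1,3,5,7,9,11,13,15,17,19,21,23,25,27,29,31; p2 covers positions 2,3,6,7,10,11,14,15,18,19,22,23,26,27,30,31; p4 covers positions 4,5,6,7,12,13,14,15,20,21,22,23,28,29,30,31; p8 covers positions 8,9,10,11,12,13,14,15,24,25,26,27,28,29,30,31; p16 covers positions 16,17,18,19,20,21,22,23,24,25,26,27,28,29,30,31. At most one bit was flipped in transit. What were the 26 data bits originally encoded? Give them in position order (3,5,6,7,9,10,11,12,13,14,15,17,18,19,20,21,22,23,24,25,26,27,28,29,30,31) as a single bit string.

01101001111011010110010001

s1: b1⊕b3⊕b5⊕b7⊕b9⊕b11⊕b13⊕b15⊕b17⊕b19⊕b21⊕b23⊕b25⊕b27⊕b29⊕b31 = 1⊕0⊕1⊕0⊕1⊕1⊕1⊕1⊕0⊕1⊕1⊕1⊕0⊕1⊕0⊕1 = 1
s2: b2⊕b3⊕b6⊕b7⊕b10⊕b11⊕b14⊕b15⊕b18⊕b19⊕b22⊕b23⊕b26⊕b27⊕b30⊕b31 = 0⊕0⊕1⊕0⊕0⊕1⊕1⊕1⊕1⊕1⊕0⊕1⊕0⊕1⊕0⊕1 = 1
s4: b4⊕b5⊕b6⊕b7⊕b12⊕b13⊕b14⊕b15⊕b20⊕b21⊕b22⊕b23⊕b28⊕b29⊕b30⊕b31 = 1⊕1⊕1⊕0⊕1⊕1⊕1⊕1⊕0⊕1⊕0⊕1⊕0⊕0⊕0⊕1 = 0
s8: b8⊕b9⊕b10⊕b11⊕b12⊕b13⊕b14⊕b15⊕b24⊕b25⊕b26⊕b27⊕b28⊕b29⊕b30⊕b31 = 0⊕1⊕0⊕1⊕1⊕1⊕1⊕1⊕1⊕0⊕0⊕1⊕0⊕0⊕0⊕1 = 1
s16: b16⊕b17⊕b18⊕b19⊕b20⊕b21⊕b22⊕b23⊕b24⊕b25⊕b26⊕b27⊕b28⊕b29⊕b30⊕b31 = 1⊕0⊕1⊕1⊕0⊕1⊕0⊕1⊕1⊕0⊕0⊕1⊕0⊕0⊕0⊕1 = 0
Syndrome (s16...s1) = 01011 → position 11.
Flip bit 11: corrected codeword = 1001110010011111011010110010001
Data bits at positions 3,5,6,7,9,10,11,12,13,14,15,17,18,19,20,21,22,23,24,25,26,27,28,29,30,31: 01101001111011010110010001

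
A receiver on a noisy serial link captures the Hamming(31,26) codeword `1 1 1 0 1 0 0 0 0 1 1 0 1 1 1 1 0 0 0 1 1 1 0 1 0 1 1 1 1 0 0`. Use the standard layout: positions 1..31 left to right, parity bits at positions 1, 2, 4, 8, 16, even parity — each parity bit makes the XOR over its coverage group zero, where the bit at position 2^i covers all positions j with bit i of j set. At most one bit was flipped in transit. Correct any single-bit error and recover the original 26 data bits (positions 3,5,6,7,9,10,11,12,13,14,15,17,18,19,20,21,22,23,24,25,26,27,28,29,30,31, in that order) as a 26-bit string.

11000110111000111110111100

s1: b1⊕b3⊕b5⊕b7⊕b9⊕b11⊕b13⊕b15⊕b17⊕b19⊕b21⊕b23⊕b25⊕b27⊕b29⊕b31 = 1⊕1⊕1⊕0⊕0⊕1⊕1⊕1⊕0⊕0⊕1⊕0⊕0⊕1⊕1⊕0 = 1
s2: b2⊕b3⊕b6⊕b7⊕b10⊕b11⊕b14⊕b15⊕b18⊕b19⊕b22⊕b23⊕b26⊕b27⊕b30⊕b31 = 1⊕1⊕0⊕0⊕1⊕1⊕1⊕1⊕0⊕0⊕1⊕0⊕1⊕1⊕0⊕0 = 1
s4: b4⊕b5⊕b6⊕b7⊕b12⊕b13⊕b14⊕b15⊕b20⊕b21⊕b22⊕b23⊕b28⊕b29⊕b30⊕b31 = 0⊕1⊕0⊕0⊕0⊕1⊕1⊕1⊕1⊕1⊕1⊕0⊕1⊕1⊕0⊕0 = 1
s8: b8⊕b9⊕b10⊕b11⊕b12⊕b13⊕b14⊕b15⊕b24⊕b25⊕b26⊕b27⊕b28⊕b29⊕b30⊕b31 = 0⊕0⊕1⊕1⊕0⊕1⊕1⊕1⊕1⊕0⊕1⊕1⊕1⊕1⊕0⊕0 = 0
s16: b16⊕b17⊕b18⊕b19⊕b20⊕b21⊕b22⊕b23⊕b24⊕b25⊕b26⊕b27⊕b28⊕b29⊕b30⊕b31 = 1⊕0⊕0⊕0⊕1⊕1⊕1⊕0⊕1⊕0⊕1⊕1⊕1⊕1⊕0⊕0 = 1
Syndrome (s16...s1) = 10111 → position 23.
Flip bit 23: corrected codeword = 1110100001101111000111110111100
Data bits at positions 3,5,6,7,9,10,11,12,13,14,15,17,18,19,20,21,22,23,24,25,26,27,28,29,30,31: 11000110111000111110111100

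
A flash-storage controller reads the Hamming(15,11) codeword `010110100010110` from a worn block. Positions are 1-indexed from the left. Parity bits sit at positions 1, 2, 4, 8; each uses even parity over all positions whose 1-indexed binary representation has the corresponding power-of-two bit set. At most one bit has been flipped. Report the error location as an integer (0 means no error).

s1: b1⊕b3⊕b5⊕b7⊕b9⊕b11⊕b13⊕b15 = 0⊕0⊕1⊕1⊕0⊕1⊕1⊕0 = 0
s2: b2⊕b3⊕b6⊕b7⊕b10⊕b11⊕b14⊕b15 = 1⊕0⊕0⊕1⊕0⊕1⊕1⊕0 = 0
s4: b4⊕b5⊕b6⊕b7⊕b12⊕b13⊕b14⊕b15 = 1⊕1⊕0⊕1⊕0⊕1⊕1⊕0 = 1
s8: b8⊕b9⊕b10⊕b11⊕b12⊕b13⊕b14⊕b15 = 0⊕0⊕0⊕1⊕0⊕1⊕1⊕0 = 1
Syndrome (s8...s1) = 1100 → position 12.

12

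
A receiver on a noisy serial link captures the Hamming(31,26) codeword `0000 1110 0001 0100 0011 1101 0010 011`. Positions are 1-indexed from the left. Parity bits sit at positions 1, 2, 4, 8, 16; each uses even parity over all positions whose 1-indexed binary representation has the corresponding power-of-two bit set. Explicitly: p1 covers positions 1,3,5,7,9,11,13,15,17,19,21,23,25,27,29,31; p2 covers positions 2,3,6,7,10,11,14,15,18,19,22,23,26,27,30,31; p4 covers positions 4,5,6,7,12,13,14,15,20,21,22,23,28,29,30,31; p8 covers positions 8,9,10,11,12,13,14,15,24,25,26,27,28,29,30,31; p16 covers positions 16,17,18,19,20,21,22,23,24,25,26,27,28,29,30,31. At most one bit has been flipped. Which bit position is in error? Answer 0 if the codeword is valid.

0

s1: b1⊕b3⊕b5⊕b7⊕b9⊕b11⊕b13⊕b15⊕b17⊕b19⊕b21⊕b23⊕b25⊕b27⊕b29⊕b31 = 0⊕0⊕1⊕1⊕0⊕0⊕0⊕0⊕0⊕1⊕1⊕0⊕0⊕1⊕0⊕1 = 0
s2: b2⊕b3⊕b6⊕b7⊕b10⊕b11⊕b14⊕b15⊕b18⊕b19⊕b22⊕b23⊕b26⊕b27⊕b30⊕b31 = 0⊕0⊕1⊕1⊕0⊕0⊕1⊕0⊕0⊕1⊕1⊕0⊕0⊕1⊕1⊕1 = 0
s4: b4⊕b5⊕b6⊕b7⊕b12⊕b13⊕b14⊕b15⊕b20⊕b21⊕b22⊕b23⊕b28⊕b29⊕b30⊕b31 = 0⊕1⊕1⊕1⊕1⊕0⊕1⊕0⊕1⊕1⊕1⊕0⊕0⊕0⊕1⊕1 = 0
s8: b8⊕b9⊕b10⊕b11⊕b12⊕b13⊕b14⊕b15⊕b24⊕b25⊕b26⊕b27⊕b28⊕b29⊕b30⊕b31 = 0⊕0⊕0⊕0⊕1⊕0⊕1⊕0⊕1⊕0⊕0⊕1⊕0⊕0⊕1⊕1 = 0
s16: b16⊕b17⊕b18⊕b19⊕b20⊕b21⊕b22⊕b23⊕b24⊕b25⊕b26⊕b27⊕b28⊕b29⊕b30⊕b31 = 0⊕0⊕0⊕1⊕1⊕1⊕1⊕0⊕1⊕0⊕0⊕1⊕0⊕0⊕1⊕1 = 0
Syndrome (s16...s1) = 00000 → position 0 (no error).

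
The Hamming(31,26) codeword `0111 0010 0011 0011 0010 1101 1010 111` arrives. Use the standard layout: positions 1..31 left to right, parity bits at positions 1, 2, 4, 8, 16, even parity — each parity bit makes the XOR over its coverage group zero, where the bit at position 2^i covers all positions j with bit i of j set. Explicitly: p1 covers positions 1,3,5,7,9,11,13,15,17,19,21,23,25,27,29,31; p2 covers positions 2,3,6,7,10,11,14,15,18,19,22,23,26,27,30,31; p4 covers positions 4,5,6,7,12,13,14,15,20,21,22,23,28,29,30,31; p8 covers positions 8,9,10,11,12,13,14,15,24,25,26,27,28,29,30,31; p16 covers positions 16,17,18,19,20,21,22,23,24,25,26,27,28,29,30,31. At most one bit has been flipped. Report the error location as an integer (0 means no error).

s1: b1⊕b3⊕b5⊕b7⊕b9⊕b11⊕b13⊕b15⊕b17⊕b19⊕b21⊕b23⊕b25⊕b27⊕b29⊕b31 = 0⊕1⊕0⊕1⊕0⊕1⊕0⊕1⊕0⊕1⊕1⊕0⊕1⊕1⊕1⊕1 = 0
s2: b2⊕b3⊕b6⊕b7⊕b10⊕b11⊕b14⊕b15⊕b18⊕b19⊕b22⊕b23⊕b26⊕b27⊕b30⊕b31 = 1⊕1⊕0⊕1⊕0⊕1⊕0⊕1⊕0⊕1⊕1⊕0⊕0⊕1⊕1⊕1 = 0
s4: b4⊕b5⊕b6⊕b7⊕b12⊕b13⊕b14⊕b15⊕b20⊕b21⊕b22⊕b23⊕b28⊕b29⊕b30⊕b31 = 1⊕0⊕0⊕1⊕1⊕0⊕0⊕1⊕0⊕1⊕1⊕0⊕0⊕1⊕1⊕1 = 1
s8: b8⊕b9⊕b10⊕b11⊕b12⊕b13⊕b14⊕b15⊕b24⊕b25⊕b26⊕b27⊕b28⊕b29⊕b30⊕b31 = 0⊕0⊕0⊕1⊕1⊕0⊕0⊕1⊕1⊕1⊕0⊕1⊕0⊕1⊕1⊕1 = 1
s16: b16⊕b17⊕b18⊕b19⊕b20⊕b21⊕b22⊕b23⊕b24⊕b25⊕b26⊕b27⊕b28⊕b29⊕b30⊕b31 = 1⊕0⊕0⊕1⊕0⊕1⊕1⊕0⊕1⊕1⊕0⊕1⊕0⊕1⊕1⊕1 = 0
Syndrome (s16...s1) = 01100 → position 12.

12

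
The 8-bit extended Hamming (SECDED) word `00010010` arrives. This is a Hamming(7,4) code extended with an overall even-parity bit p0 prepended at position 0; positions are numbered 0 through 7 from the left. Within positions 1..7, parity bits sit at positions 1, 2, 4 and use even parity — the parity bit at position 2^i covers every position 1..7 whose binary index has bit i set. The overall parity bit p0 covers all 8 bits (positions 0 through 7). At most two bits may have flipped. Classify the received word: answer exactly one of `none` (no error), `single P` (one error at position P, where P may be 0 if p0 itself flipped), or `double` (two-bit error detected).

s1: b1⊕b3⊕b5⊕b7 = 0⊕1⊕0⊕0 = 1
s2: b2⊕b3⊕b6⊕b7 = 0⊕1⊕1⊕0 = 0
s4: b4⊕b5⊕b6⊕b7 = 0⊕0⊕1⊕0 = 1
Syndrome (s4...s1) = 101 → position 5.
Overall parity (XOR of all 8 bits, including p0): 0⊕0⊕0⊕1⊕0⊕0⊕1⊕0 = 0
Overall=0, syndrome position=5 → double-bit error detected (uncorrectable).

double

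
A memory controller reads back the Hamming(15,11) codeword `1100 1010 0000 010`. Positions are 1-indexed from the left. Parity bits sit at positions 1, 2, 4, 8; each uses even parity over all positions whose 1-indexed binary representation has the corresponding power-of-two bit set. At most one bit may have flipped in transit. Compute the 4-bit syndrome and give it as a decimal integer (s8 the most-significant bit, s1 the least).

s1: b1⊕b3⊕b5⊕b7⊕b9⊕b11⊕b13⊕b15 = 1⊕0⊕1⊕1⊕0⊕0⊕0⊕0 = 1
s2: b2⊕b3⊕b6⊕b7⊕b10⊕b11⊕b14⊕b15 = 1⊕0⊕0⊕1⊕0⊕0⊕1⊕0 = 1
s4: b4⊕b5⊕b6⊕b7⊕b12⊕b13⊕b14⊕b15 = 0⊕1⊕0⊕1⊕0⊕0⊕1⊕0 = 1
s8: b8⊕b9⊕b10⊕b11⊕b12⊕b13⊕b14⊕b15 = 0⊕0⊕0⊕0⊕0⊕0⊕1⊕0 = 1
Syndrome (s8...s1) = 1111 → position 15.

15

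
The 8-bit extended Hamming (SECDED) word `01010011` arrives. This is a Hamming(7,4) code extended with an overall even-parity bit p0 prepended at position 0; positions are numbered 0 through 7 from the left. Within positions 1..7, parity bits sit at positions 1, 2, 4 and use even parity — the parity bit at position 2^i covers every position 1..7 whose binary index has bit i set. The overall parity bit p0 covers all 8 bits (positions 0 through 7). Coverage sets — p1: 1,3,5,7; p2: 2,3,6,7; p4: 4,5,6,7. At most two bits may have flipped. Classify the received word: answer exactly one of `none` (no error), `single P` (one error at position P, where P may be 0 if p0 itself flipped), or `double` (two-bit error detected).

double

s1: b1⊕b3⊕b5⊕b7 = 1⊕1⊕0⊕1 = 1
s2: b2⊕b3⊕b6⊕b7 = 0⊕1⊕1⊕1 = 1
s4: b4⊕b5⊕b6⊕b7 = 0⊕0⊕1⊕1 = 0
Syndrome (s4...s1) = 011 → position 3.
Overall parity (XOR of all 8 bits, including p0): 0⊕1⊕0⊕1⊕0⊕0⊕1⊕1 = 0
Overall=0, syndrome position=3 → double-bit error detected (uncorrectable).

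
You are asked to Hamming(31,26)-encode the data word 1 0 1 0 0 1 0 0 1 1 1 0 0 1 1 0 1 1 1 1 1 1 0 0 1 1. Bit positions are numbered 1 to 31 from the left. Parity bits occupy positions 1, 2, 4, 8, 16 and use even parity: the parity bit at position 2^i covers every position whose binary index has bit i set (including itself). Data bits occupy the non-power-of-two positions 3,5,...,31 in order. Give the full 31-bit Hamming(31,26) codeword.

0011010001001110001101111110011

Place data bits at non-power-of-two positions: b3=1, b5=0, b6=1, b7=0, b9=0, b10=1, b11=0, b12=0, b13=1, b14=1, b15=1, b17=0, b18=0, b19=1, b20=1, b21=0, b22=1, b23=1, b24=1, b25=1, b26=1, b27=1, b28=0, b29=0, b30=1, b31=1.
p1 = XOR of data positions {3,5,7,9,11,13,15,17,19,21,23,25,27,29,31} = 1⊕0⊕0⊕0⊕0⊕1⊕1⊕0⊕1⊕0⊕1⊕1⊕1⊕0⊕1 = 0
p2 = XOR of data positions {3,6,7,10,11,14,15,18,19,22,23,26,27,30,31} = 1⊕1⊕0⊕1⊕0⊕1⊕1⊕0⊕1⊕1⊕1⊕1⊕1⊕1⊕1 = 0
p4 = XOR of data positions {5,6,7,12,13,14,15,20,21,22,23,28,29,30,31} = 0⊕1⊕0⊕0⊕1⊕1⊕1⊕1⊕0⊕1⊕1⊕0⊕0⊕1⊕1 = 1
p8 = XOR of data positions {9,10,11,12,13,14,15,24,25,26,27,28,29,30,31} = 0⊕1⊕0⊕0⊕1⊕1⊕1⊕1⊕1⊕1⊕1⊕0⊕0⊕1⊕1 = 0
p16 = XOR of data positions {17,18,19,20,21,22,23,24,25,26,27,28,29,30,31} = 0⊕0⊕1⊕1⊕0⊕1⊕1⊕1⊕1⊕1⊕1⊕0⊕0⊕1⊕1 = 0
Codeword b1..b31 = 0011010001001110001101111110011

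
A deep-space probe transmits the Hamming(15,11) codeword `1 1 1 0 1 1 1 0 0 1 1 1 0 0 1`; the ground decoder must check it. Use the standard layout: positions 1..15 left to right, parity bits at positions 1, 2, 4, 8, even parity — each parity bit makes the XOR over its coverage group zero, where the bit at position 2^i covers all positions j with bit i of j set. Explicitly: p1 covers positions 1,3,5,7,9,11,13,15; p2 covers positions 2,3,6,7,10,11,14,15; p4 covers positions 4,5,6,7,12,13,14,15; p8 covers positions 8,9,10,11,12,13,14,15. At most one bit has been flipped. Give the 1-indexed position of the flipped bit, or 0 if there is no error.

s1: b1⊕b3⊕b5⊕b7⊕b9⊕b11⊕b13⊕b15 = 1⊕1⊕1⊕1⊕0⊕1⊕0⊕1 = 0
s2: b2⊕b3⊕b6⊕b7⊕b10⊕b11⊕b14⊕b15 = 1⊕1⊕1⊕1⊕1⊕1⊕0⊕1 = 1
s4: b4⊕b5⊕b6⊕b7⊕b12⊕b13⊕b14⊕b15 = 0⊕1⊕1⊕1⊕1⊕0⊕0⊕1 = 1
s8: b8⊕b9⊕b10⊕b11⊕b12⊕b13⊕b14⊕b15 = 0⊕0⊕1⊕1⊕1⊕0⊕0⊕1 = 0
Syndrome (s8...s1) = 0110 → position 6.

6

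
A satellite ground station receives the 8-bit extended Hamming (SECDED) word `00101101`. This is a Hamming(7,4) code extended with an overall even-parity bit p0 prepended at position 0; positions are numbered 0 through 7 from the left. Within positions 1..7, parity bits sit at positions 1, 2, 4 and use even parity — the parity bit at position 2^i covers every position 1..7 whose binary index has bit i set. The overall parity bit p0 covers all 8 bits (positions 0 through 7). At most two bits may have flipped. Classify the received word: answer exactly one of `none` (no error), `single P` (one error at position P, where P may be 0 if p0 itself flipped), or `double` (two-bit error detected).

double

s1: b1⊕b3⊕b5⊕b7 = 0⊕0⊕1⊕1 = 0
s2: b2⊕b3⊕b6⊕b7 = 1⊕0⊕0⊕1 = 0
s4: b4⊕b5⊕b6⊕b7 = 1⊕1⊕0⊕1 = 1
Syndrome (s4...s1) = 100 → position 4.
Overall parity (XOR of all 8 bits, including p0): 0⊕0⊕1⊕0⊕1⊕1⊕0⊕1 = 0
Overall=0, syndrome position=4 → double-bit error detected (uncorrectable).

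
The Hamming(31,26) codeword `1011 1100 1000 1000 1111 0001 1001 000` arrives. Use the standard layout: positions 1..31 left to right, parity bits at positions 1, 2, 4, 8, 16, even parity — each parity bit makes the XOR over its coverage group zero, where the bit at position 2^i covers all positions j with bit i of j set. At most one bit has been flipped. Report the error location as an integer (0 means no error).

24

s1: b1⊕b3⊕b5⊕b7⊕b9⊕b11⊕b13⊕b15⊕b17⊕b19⊕b21⊕b23⊕b25⊕b27⊕b29⊕b31 = 1⊕1⊕1⊕0⊕1⊕0⊕1⊕0⊕1⊕1⊕0⊕0⊕1⊕0⊕0⊕0 = 0
s2: b2⊕b3⊕b6⊕b7⊕b10⊕b11⊕b14⊕b15⊕b18⊕b19⊕b22⊕b23⊕b26⊕b27⊕b30⊕b31 = 0⊕1⊕1⊕0⊕0⊕0⊕0⊕0⊕1⊕1⊕0⊕0⊕0⊕0⊕0⊕0 = 0
s4: b4⊕b5⊕b6⊕b7⊕b12⊕b13⊕b14⊕b15⊕b20⊕b21⊕b22⊕b23⊕b28⊕b29⊕b30⊕b31 = 1⊕1⊕1⊕0⊕0⊕1⊕0⊕0⊕1⊕0⊕0⊕0⊕1⊕0⊕0⊕0 = 0
s8: b8⊕b9⊕b10⊕b11⊕b12⊕b13⊕b14⊕b15⊕b24⊕b25⊕b26⊕b27⊕b28⊕b29⊕b30⊕b31 = 0⊕1⊕0⊕0⊕0⊕1⊕0⊕0⊕1⊕1⊕0⊕0⊕1⊕0⊕0⊕0 = 1
s16: b16⊕b17⊕b18⊕b19⊕b20⊕b21⊕b22⊕b23⊕b24⊕b25⊕b26⊕b27⊕b28⊕b29⊕b30⊕b31 = 0⊕1⊕1⊕1⊕1⊕0⊕0⊕0⊕1⊕1⊕0⊕0⊕1⊕0⊕0⊕0 = 1
Syndrome (s16...s1) = 11000 → position 24.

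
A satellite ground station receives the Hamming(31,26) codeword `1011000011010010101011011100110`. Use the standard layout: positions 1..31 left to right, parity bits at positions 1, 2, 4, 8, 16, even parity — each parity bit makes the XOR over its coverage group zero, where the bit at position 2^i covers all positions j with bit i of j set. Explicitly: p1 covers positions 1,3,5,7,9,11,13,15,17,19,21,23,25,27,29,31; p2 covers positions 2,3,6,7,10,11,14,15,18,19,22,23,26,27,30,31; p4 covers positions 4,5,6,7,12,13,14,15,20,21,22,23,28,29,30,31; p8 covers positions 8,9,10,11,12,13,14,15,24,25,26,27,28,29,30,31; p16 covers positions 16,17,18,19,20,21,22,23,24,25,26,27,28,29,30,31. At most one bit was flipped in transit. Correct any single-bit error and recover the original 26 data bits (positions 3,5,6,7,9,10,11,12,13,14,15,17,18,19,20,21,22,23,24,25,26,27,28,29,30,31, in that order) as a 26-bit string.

s1: b1⊕b3⊕b5⊕b7⊕b9⊕b11⊕b13⊕b15⊕b17⊕b19⊕b21⊕b23⊕b25⊕b27⊕b29⊕b31 = 1⊕1⊕0⊕0⊕1⊕0⊕0⊕1⊕1⊕1⊕1⊕0⊕1⊕0⊕1⊕0 = 1
s2: b2⊕b3⊕b6⊕b7⊕b10⊕b11⊕b14⊕b15⊕b18⊕b19⊕b22⊕b23⊕b26⊕b27⊕b30⊕b31 = 0⊕1⊕0⊕0⊕1⊕0⊕0⊕1⊕0⊕1⊕1⊕0⊕1⊕0⊕1⊕0 = 1
s4: b4⊕b5⊕b6⊕b7⊕b12⊕b13⊕b14⊕b15⊕b20⊕b21⊕b22⊕b23⊕b28⊕b29⊕b30⊕b31 = 1⊕0⊕0⊕0⊕1⊕0⊕0⊕1⊕0⊕1⊕1⊕0⊕0⊕1⊕1⊕0 = 1
s8: b8⊕b9⊕b10⊕b11⊕b12⊕b13⊕b14⊕b15⊕b24⊕b25⊕b26⊕b27⊕b28⊕b29⊕b30⊕b31 = 0⊕1⊕1⊕0⊕1⊕0⊕0⊕1⊕1⊕1⊕1⊕0⊕0⊕1⊕1⊕0 = 1
s16: b16⊕b17⊕b18⊕b19⊕b20⊕b21⊕b22⊕b23⊕b24⊕b25⊕b26⊕b27⊕b28⊕b29⊕b30⊕b31 = 0⊕1⊕0⊕1⊕0⊕1⊕1⊕0⊕1⊕1⊕1⊕0⊕0⊕1⊕1⊕0 = 1
Syndrome (s16...s1) = 11111 → position 31.
Flip bit 31: corrected codeword = 1011000011010010101011011100111
Data bits at positions 3,5,6,7,9,10,11,12,13,14,15,17,18,19,20,21,22,23,24,25,26,27,28,29,30,31: 10001101001101011011100111

10001101001101011011100111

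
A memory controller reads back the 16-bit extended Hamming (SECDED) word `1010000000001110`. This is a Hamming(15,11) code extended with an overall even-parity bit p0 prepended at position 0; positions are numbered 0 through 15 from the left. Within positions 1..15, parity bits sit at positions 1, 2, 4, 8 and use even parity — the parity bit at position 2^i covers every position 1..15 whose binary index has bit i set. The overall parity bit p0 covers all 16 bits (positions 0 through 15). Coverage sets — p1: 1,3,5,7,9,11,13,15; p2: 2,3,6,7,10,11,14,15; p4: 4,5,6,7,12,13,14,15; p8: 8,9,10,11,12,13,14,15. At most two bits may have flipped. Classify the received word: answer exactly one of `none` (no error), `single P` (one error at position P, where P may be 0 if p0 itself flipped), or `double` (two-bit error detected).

s1: b1⊕b3⊕b5⊕b7⊕b9⊕b11⊕b13⊕b15 = 0⊕0⊕0⊕0⊕0⊕0⊕1⊕0 = 1
s2: b2⊕b3⊕b6⊕b7⊕b10⊕b11⊕b14⊕b15 = 1⊕0⊕0⊕0⊕0⊕0⊕1⊕0 = 0
s4: b4⊕b5⊕b6⊕b7⊕b12⊕b13⊕b14⊕b15 = 0⊕0⊕0⊕0⊕1⊕1⊕1⊕0 = 1
s8: b8⊕b9⊕b10⊕b11⊕b12⊕b13⊕b14⊕b15 = 0⊕0⊕0⊕0⊕1⊕1⊕1⊕0 = 1
Syndrome (s8...s1) = 1101 → position 13.
Overall parity (XOR of all 16 bits, including p0): 1⊕0⊕1⊕0⊕0⊕0⊕0⊕0⊕0⊕0⊕0⊕0⊕1⊕1⊕1⊕0 = 1
Overall=1, syndrome position=13 → single-bit error at position 13.

single 13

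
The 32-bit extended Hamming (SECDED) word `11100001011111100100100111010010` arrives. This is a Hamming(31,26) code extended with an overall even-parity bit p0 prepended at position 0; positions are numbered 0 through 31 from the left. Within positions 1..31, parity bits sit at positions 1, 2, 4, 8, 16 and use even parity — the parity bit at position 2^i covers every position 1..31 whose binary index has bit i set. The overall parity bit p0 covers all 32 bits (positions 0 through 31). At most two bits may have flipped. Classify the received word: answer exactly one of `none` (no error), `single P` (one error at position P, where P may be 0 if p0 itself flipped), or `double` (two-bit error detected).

single 21

s1: b1⊕b3⊕b5⊕b7⊕b9⊕b11⊕b13⊕b15⊕b17⊕b19⊕b21⊕b23⊕b25⊕b27⊕b29⊕b31 = 1⊕0⊕0⊕1⊕1⊕1⊕1⊕0⊕1⊕0⊕0⊕1⊕1⊕1⊕0⊕0 = 1
s2: b2⊕b3⊕b6⊕b7⊕b10⊕b11⊕b14⊕b15⊕b18⊕b19⊕b22⊕b23⊕b26⊕b27⊕b30⊕b31 = 1⊕0⊕0⊕1⊕1⊕1⊕1⊕0⊕0⊕0⊕0⊕1⊕0⊕1⊕1⊕0 = 0
s4: b4⊕b5⊕b6⊕b7⊕b12⊕b13⊕b14⊕b15⊕b20⊕b21⊕b22⊕b23⊕b28⊕b29⊕b30⊕b31 = 0⊕0⊕0⊕1⊕1⊕1⊕1⊕0⊕1⊕0⊕0⊕1⊕0⊕0⊕1⊕0 = 1
s8: b8⊕b9⊕b10⊕b11⊕b12⊕b13⊕b14⊕b15⊕b24⊕b25⊕b26⊕b27⊕b28⊕b29⊕b30⊕b31 = 0⊕1⊕1⊕1⊕1⊕1⊕1⊕0⊕1⊕1⊕0⊕1⊕0⊕0⊕1⊕0 = 0
s16: b16⊕b17⊕b18⊕b19⊕b20⊕b21⊕b22⊕b23⊕b24⊕b25⊕b26⊕b27⊕b28⊕b29⊕b30⊕b31 = 0⊕1⊕0⊕0⊕1⊕0⊕0⊕1⊕1⊕1⊕0⊕1⊕0⊕0⊕1⊕0 = 1
Syndrome (s16...s1) = 10101 → position 21.
Overall parity (XOR of all 32 bits, including p0): 1⊕1⊕1⊕0⊕0⊕0⊕0⊕1⊕0⊕1⊕1⊕1⊕1⊕1⊕1⊕0⊕0⊕1⊕0⊕0⊕1⊕0⊕0⊕1⊕1⊕1⊕0⊕1⊕0⊕0⊕1⊕0 = 1
Overall=1, syndrome position=21 → single-bit error at position 21.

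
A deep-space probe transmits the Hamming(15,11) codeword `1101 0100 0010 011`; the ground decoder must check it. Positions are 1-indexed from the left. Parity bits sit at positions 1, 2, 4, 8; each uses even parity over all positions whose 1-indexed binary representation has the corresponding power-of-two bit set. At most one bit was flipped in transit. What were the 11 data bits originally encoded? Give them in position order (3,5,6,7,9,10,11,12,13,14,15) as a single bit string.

s1: b1⊕b3⊕b5⊕b7⊕b9⊕b11⊕b13⊕b15 = 1⊕0⊕0⊕0⊕0⊕1⊕0⊕1 = 1
s2: b2⊕b3⊕b6⊕b7⊕b10⊕b11⊕b14⊕b15 = 1⊕0⊕1⊕0⊕0⊕1⊕1⊕1 = 1
s4: b4⊕b5⊕b6⊕b7⊕b12⊕b13⊕b14⊕b15 = 1⊕0⊕1⊕0⊕0⊕0⊕1⊕1 = 0
s8: b8⊕b9⊕b10⊕b11⊕b12⊕b13⊕b14⊕b15 = 0⊕0⊕0⊕1⊕0⊕0⊕1⊕1 = 1
Syndrome (s8...s1) = 1011 → position 11.
Flip bit 11: corrected codeword = 110101000000011
Data bits at positions 3,5,6,7,9,10,11,12,13,14,15: 00100000011

00100000011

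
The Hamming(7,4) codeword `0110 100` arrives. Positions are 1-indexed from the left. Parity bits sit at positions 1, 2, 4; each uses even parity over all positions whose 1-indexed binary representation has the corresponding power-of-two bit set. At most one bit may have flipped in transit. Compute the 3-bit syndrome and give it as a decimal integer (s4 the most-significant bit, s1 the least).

s1: b1⊕b3⊕b5⊕b7 = 0⊕1⊕1⊕0 = 0
s2: b2⊕b3⊕b6⊕b7 = 1⊕1⊕0⊕0 = 0
s4: b4⊕b5⊕b6⊕b7 = 0⊕1⊕0⊕0 = 1
Syndrome (s4...s1) = 100 → position 4.

4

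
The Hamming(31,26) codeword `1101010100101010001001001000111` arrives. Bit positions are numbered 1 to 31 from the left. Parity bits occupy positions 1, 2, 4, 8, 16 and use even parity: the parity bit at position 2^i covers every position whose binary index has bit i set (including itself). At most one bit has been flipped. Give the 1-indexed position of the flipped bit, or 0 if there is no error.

s1: b1⊕b3⊕b5⊕b7⊕b9⊕b11⊕b13⊕b15⊕b17⊕b19⊕b21⊕b23⊕b25⊕b27⊕b29⊕b31 = 1⊕0⊕0⊕0⊕0⊕1⊕1⊕1⊕0⊕1⊕0⊕0⊕1⊕0⊕1⊕1 = 0
s2: b2⊕b3⊕b6⊕b7⊕b10⊕b11⊕b14⊕b15⊕b18⊕b19⊕b22⊕b23⊕b26⊕b27⊕b30⊕b31 = 1⊕0⊕1⊕0⊕0⊕1⊕0⊕1⊕0⊕1⊕1⊕0⊕0⊕0⊕1⊕1 = 0
s4: b4⊕b5⊕b6⊕b7⊕b12⊕b13⊕b14⊕b15⊕b20⊕b21⊕b22⊕b23⊕b28⊕b29⊕b30⊕b31 = 1⊕0⊕1⊕0⊕0⊕1⊕0⊕1⊕0⊕0⊕1⊕0⊕0⊕1⊕1⊕1 = 0
s8: b8⊕b9⊕b10⊕b11⊕b12⊕b13⊕b14⊕b15⊕b24⊕b25⊕b26⊕b27⊕b28⊕b29⊕b30⊕b31 = 1⊕0⊕0⊕1⊕0⊕1⊕0⊕1⊕0⊕1⊕0⊕0⊕0⊕1⊕1⊕1 = 0
s16: b16⊕b17⊕b18⊕b19⊕b20⊕b21⊕b22⊕b23⊕b24⊕b25⊕b26⊕b27⊕b28⊕b29⊕b30⊕b31 = 0⊕0⊕0⊕1⊕0⊕0⊕1⊕0⊕0⊕1⊕0⊕0⊕0⊕1⊕1⊕1 = 0
Syndrome (s16...s1) = 00000 → position 0 (no error).

0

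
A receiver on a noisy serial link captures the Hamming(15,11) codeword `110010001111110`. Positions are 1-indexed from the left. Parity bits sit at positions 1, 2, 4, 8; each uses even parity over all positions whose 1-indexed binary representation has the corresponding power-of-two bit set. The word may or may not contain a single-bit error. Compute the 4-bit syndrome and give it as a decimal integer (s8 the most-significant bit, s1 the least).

1

s1: b1⊕b3⊕b5⊕b7⊕b9⊕b11⊕b13⊕b15 = 1⊕0⊕1⊕0⊕1⊕1⊕1⊕0 = 1
s2: b2⊕b3⊕b6⊕b7⊕b10⊕b11⊕b14⊕b15 = 1⊕0⊕0⊕0⊕1⊕1⊕1⊕0 = 0
s4: b4⊕b5⊕b6⊕b7⊕b12⊕b13⊕b14⊕b15 = 0⊕1⊕0⊕0⊕1⊕1⊕1⊕0 = 0
s8: b8⊕b9⊕b10⊕b11⊕b12⊕b13⊕b14⊕b15 = 0⊕1⊕1⊕1⊕1⊕1⊕1⊕0 = 0
Syndrome (s8...s1) = 0001 → position 1.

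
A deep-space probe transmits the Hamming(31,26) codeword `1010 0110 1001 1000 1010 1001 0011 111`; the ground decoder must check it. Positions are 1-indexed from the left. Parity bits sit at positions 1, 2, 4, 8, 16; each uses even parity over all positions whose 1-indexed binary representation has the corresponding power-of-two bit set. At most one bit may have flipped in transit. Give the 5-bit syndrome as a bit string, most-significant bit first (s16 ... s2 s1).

11111

s1: b1⊕b3⊕b5⊕b7⊕b9⊕b11⊕b13⊕b15⊕b17⊕b19⊕b21⊕b23⊕b25⊕b27⊕b29⊕b31 = 1⊕1⊕0⊕1⊕1⊕0⊕1⊕0⊕1⊕1⊕1⊕0⊕0⊕1⊕1⊕1 = 1
s2: b2⊕b3⊕b6⊕b7⊕b10⊕b11⊕b14⊕b15⊕b18⊕b19⊕b22⊕b23⊕b26⊕b27⊕b30⊕b31 = 0⊕1⊕1⊕1⊕0⊕0⊕0⊕0⊕0⊕1⊕0⊕0⊕0⊕1⊕1⊕1 = 1
s4: b4⊕b5⊕b6⊕b7⊕b12⊕b13⊕b14⊕b15⊕b20⊕b21⊕b22⊕b23⊕b28⊕b29⊕b30⊕b31 = 0⊕0⊕1⊕1⊕1⊕1⊕0⊕0⊕0⊕1⊕0⊕0⊕1⊕1⊕1⊕1 = 1
s8: b8⊕b9⊕b10⊕b11⊕b12⊕b13⊕b14⊕b15⊕b24⊕b25⊕b26⊕b27⊕b28⊕b29⊕b30⊕b31 = 0⊕1⊕0⊕0⊕1⊕1⊕0⊕0⊕1⊕0⊕0⊕1⊕1⊕1⊕1⊕1 = 1
s16: b16⊕b17⊕b18⊕b19⊕b20⊕b21⊕b22⊕b23⊕b24⊕b25⊕b26⊕b27⊕b28⊕b29⊕b30⊕b31 = 0⊕1⊕0⊕1⊕0⊕1⊕0⊕0⊕1⊕0⊕0⊕1⊕1⊕1⊕1⊕1 = 1
Syndrome (s16...s1) = 11111 → position 31.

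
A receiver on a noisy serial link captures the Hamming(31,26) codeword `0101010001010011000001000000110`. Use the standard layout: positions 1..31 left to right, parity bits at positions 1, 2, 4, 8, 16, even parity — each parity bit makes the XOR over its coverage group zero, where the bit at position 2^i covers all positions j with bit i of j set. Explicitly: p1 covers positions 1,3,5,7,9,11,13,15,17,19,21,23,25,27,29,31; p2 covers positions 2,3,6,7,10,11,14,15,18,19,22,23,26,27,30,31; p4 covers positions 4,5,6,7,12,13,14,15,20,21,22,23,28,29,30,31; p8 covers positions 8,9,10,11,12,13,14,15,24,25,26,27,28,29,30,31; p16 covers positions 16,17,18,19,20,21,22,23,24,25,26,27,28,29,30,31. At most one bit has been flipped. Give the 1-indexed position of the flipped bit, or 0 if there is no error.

12

s1: b1⊕b3⊕b5⊕b7⊕b9⊕b11⊕b13⊕b15⊕b17⊕b19⊕b21⊕b23⊕b25⊕b27⊕b29⊕b31 = 0⊕0⊕0⊕0⊕0⊕0⊕0⊕1⊕0⊕0⊕0⊕0⊕0⊕0⊕1⊕0 = 0
s2: b2⊕b3⊕b6⊕b7⊕b10⊕b11⊕b14⊕b15⊕b18⊕b19⊕b22⊕b23⊕b26⊕b27⊕b30⊕b31 = 1⊕0⊕1⊕0⊕1⊕0⊕0⊕1⊕0⊕0⊕1⊕0⊕0⊕0⊕1⊕0 = 0
s4: b4⊕b5⊕b6⊕b7⊕b12⊕b13⊕b14⊕b15⊕b20⊕b21⊕b22⊕b23⊕b28⊕b29⊕b30⊕b31 = 1⊕0⊕1⊕0⊕1⊕0⊕0⊕1⊕0⊕0⊕1⊕0⊕0⊕1⊕1⊕0 = 1
s8: b8⊕b9⊕b10⊕b11⊕b12⊕b13⊕b14⊕b15⊕b24⊕b25⊕b26⊕b27⊕b28⊕b29⊕b30⊕b31 = 0⊕0⊕1⊕0⊕1⊕0⊕0⊕1⊕0⊕0⊕0⊕0⊕0⊕1⊕1⊕0 = 1
s16: b16⊕b17⊕b18⊕b19⊕b20⊕b21⊕b22⊕b23⊕b24⊕b25⊕b26⊕b27⊕b28⊕b29⊕b30⊕b31 = 1⊕0⊕0⊕0⊕0⊕0⊕1⊕0⊕0⊕0⊕0⊕0⊕0⊕1⊕1⊕0 = 0
Syndrome (s16...s1) = 01100 → position 12.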